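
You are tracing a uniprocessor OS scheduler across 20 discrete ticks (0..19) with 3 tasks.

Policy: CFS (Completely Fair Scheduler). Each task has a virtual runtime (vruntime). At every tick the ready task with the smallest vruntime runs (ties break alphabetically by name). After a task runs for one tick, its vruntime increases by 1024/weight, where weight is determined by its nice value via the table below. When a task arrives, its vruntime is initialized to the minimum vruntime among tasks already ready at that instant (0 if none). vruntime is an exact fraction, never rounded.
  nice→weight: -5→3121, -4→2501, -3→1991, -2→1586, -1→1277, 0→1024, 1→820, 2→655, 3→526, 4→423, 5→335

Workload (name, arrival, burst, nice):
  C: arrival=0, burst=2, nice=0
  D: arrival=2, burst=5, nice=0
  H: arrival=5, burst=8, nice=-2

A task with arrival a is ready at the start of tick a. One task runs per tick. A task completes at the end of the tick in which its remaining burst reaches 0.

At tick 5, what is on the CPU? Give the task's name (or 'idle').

t=0: vr[C=0] → run C
t=1: vr[C=1] → run C
t=2: vr[D=0] → run D
t=3: vr[D=1] → run D
t=4: vr[D=2] → run D
t=5: vr[D=3 H=3] → run D
t=6: vr[D=4 H=3] → run H
t=7: vr[D=4 H=2891/793] → run H
t=8: vr[D=4 H=3403/793] → run D
t=9: vr[H=3403/793] → run H
t=10: vr[H=3915/793] → run H
t=11: vr[H=4427/793] → run H
t=12: vr[H=4939/793] → run H
t=13: vr[H=5451/793] → run H
t=14: vr[H=5963/793] → run H
t=15: (idle)
t=16: (idle)
t=17: (idle)
t=18: (idle)
t=19: (idle)

running at tick 5 = D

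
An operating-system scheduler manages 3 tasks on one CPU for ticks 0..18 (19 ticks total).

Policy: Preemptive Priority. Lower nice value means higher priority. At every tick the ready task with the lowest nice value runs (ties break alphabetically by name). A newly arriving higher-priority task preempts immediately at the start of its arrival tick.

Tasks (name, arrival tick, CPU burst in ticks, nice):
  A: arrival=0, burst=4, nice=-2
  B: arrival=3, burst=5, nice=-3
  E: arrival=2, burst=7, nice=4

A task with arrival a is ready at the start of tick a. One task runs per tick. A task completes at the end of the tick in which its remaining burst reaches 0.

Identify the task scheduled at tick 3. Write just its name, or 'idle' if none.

t=0: ready={A} → run A
t=1: ready={A} → run A
t=2: ready={A,E} → run A
t=3: ready={A,B,E} → run B
t=4: ready={A,B,E} → run B
t=5: ready={A,B,E} → run B
t=6: ready={A,B,E} → run B
t=7: ready={A,B,E} → run B
t=8: ready={A,E} → run A
t=9: ready={E} → run E
t=10: ready={E} → run E
t=11: ready={E} → run E
t=12: ready={E} → run E
t=13: ready={E} → run E
t=14: ready={E} → run E
t=15: ready={E} → run E
t=16: (idle)
t=17: (idle)
t=18: (idle)

running at tick 3 = B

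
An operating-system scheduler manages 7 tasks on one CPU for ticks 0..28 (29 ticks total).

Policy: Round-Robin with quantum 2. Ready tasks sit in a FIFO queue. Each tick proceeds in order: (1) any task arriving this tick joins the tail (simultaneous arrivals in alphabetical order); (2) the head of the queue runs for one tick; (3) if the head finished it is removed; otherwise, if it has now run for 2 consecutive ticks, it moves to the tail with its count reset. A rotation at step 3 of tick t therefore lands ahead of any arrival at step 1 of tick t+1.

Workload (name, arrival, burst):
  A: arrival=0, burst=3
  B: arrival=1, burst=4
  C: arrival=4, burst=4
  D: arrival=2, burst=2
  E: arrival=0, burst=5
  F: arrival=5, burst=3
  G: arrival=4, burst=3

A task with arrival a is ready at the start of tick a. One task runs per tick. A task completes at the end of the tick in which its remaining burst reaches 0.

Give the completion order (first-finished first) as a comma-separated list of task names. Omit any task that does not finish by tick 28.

completion order = A, D, B, E, C, G, F

t=0: queue=[A,E] q_used=0 → run A
t=1: queue=[A,E,B] q_used=1 → run A
t=2: queue=[E,B,A,D] q_used=0 → run E
t=3: queue=[E,B,A,D] q_used=1 → run E
t=4: queue=[B,A,D,E,C,G] q_used=0 → run B
t=5: queue=[B,A,D,E,C,G,F] q_used=1 → run B
t=6: queue=[A,D,E,C,G,F,B] q_used=0 → run A
t=7: queue=[D,E,C,G,F,B] q_used=0 → run D
t=8: queue=[D,E,C,G,F,B] q_used=1 → run D
t=9: queue=[E,C,G,F,B] q_used=0 → run E
t=10: queue=[E,C,G,F,B] q_used=1 → run E
t=11: queue=[C,G,F,B,E] q_used=0 → run C
t=12: queue=[C,G,F,B,E] q_used=1 → run C
t=13: queue=[G,F,B,E,C] q_used=0 → run G
t=14: queue=[G,F,B,E,C] q_used=1 → run G
t=15: queue=[F,B,E,C,G] q_used=0 → run F
t=16: queue=[F,B,E,C,G] q_used=1 → run F
t=17: queue=[B,E,C,G,F] q_used=0 → run B
t=18: queue=[B,E,C,G,F] q_used=1 → run B
t=19: queue=[E,C,G,F] q_used=0 → run E
t=20: queue=[C,G,F] q_used=0 → run C
t=21: queue=[C,G,F] q_used=1 → run C
t=22: queue=[G,F] q_used=0 → run G
t=23: queue=[F] q_used=0 → run F
t=24: (idle)
t=25: (idle)
t=26: (idle)
t=27: (idle)
t=28: (idle)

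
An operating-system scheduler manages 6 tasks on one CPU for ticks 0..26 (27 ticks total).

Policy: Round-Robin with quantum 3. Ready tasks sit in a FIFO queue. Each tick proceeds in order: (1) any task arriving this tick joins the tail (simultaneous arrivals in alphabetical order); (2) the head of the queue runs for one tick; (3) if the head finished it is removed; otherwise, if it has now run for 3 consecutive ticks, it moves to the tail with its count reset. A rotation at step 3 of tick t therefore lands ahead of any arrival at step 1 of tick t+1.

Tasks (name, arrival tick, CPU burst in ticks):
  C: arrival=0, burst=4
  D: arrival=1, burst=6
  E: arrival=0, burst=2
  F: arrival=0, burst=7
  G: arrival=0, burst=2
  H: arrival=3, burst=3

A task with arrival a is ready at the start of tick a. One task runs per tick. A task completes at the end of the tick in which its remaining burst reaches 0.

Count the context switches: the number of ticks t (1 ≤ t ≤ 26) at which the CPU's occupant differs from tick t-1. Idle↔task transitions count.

t=0: queue=[C,E,F,G] q_used=0 → run C
t=1: queue=[C,E,F,G,D] q_used=1 → run C
t=2: queue=[C,E,F,G,D] q_used=2 → run C
t=3: queue=[E,F,G,D,C,H] q_used=0 → run E
t=4: queue=[E,F,G,D,C,H] q_used=1 → run E
t=5: queue=[F,G,D,C,H] q_used=0 → run F
t=6: queue=[F,G,D,C,H] q_used=1 → run F
t=7: queue=[F,G,D,C,H] q_used=2 → run F
t=8: queue=[G,D,C,H,F] q_used=0 → run G
t=9: queue=[G,D,C,H,F] q_used=1 → run G
t=10: queue=[D,C,H,F] q_used=0 → run D
t=11: queue=[D,C,H,F] q_used=1 → run D
t=12: queue=[D,C,H,F] q_used=2 → run D
t=13: queue=[C,H,F,D] q_used=0 → run C
t=14: queue=[H,F,D] q_used=0 → run H
t=15: queue=[H,F,D] q_used=1 → run H
t=16: queue=[H,F,D] q_used=2 → run H
t=17: queue=[F,D] q_used=0 → run F
t=18: queue=[F,D] q_used=1 → run F
t=19: queue=[F,D] q_used=2 → run F
t=20: queue=[D,F] q_used=0 → run D
t=21: queue=[D,F] q_used=1 → run D
t=22: queue=[D,F] q_used=2 → run D
t=23: queue=[F] q_used=0 → run F
t=24: (idle)
t=25: (idle)
t=26: (idle)

context switches = 10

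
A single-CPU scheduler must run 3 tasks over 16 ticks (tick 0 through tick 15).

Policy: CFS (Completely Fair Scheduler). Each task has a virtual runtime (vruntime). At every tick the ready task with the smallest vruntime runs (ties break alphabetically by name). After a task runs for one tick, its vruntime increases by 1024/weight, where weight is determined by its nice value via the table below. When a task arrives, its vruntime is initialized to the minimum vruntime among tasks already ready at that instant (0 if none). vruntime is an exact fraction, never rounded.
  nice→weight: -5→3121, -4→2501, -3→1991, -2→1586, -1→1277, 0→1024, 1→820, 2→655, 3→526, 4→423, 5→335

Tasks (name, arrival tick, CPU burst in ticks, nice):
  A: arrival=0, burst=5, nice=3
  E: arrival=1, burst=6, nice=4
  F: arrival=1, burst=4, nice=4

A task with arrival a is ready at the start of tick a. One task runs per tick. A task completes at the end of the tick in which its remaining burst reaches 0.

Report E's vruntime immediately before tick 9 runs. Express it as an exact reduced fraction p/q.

vruntime(E, start of tick 9) = 341504/37083

t=0: vr[A=0] → run A
t=1: vr[A=512/263 E=512/263 F=512/263] → run A
t=2: vr[A=1024/263 E=512/263 F=512/263] → run E
t=3: vr[A=1024/263 E=485888/111249 F=512/263] → run F
t=4: vr[A=1024/263 E=485888/111249 F=485888/111249] → run A
t=5: vr[A=1536/263 E=485888/111249 F=485888/111249] → run E
t=6: vr[A=1536/263 E=755200/111249 F=485888/111249] → run F
t=7: vr[A=1536/263 E=755200/111249 F=755200/111249] → run A
t=8: vr[A=2048/263 E=755200/111249 F=755200/111249] → run E
t=9: vr[A=2048/263 E=341504/37083 F=755200/111249] → run F
t=10: vr[A=2048/263 E=341504/37083 F=341504/37083] → run A
t=11: vr[E=341504/37083 F=341504/37083] → run E
t=12: vr[E=1293824/111249 F=341504/37083] → run F
t=13: vr[E=1293824/111249] → run E
t=14: vr[E=1563136/111249] → run E
t=15: (idle)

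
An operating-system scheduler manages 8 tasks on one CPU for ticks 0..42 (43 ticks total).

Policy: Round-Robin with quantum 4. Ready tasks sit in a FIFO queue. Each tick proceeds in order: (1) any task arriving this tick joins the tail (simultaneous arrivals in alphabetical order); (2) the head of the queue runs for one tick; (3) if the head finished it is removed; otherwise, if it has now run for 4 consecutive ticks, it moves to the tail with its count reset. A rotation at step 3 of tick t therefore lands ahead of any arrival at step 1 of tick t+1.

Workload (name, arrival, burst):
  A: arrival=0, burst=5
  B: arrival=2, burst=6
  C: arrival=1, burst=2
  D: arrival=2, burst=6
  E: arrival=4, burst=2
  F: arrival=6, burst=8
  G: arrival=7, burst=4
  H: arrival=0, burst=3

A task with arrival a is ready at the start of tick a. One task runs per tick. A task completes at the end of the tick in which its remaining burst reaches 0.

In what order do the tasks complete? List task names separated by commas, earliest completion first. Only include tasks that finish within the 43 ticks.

t=0: queue=[A,H] q_used=0 → run A
t=1: queue=[A,H,C] q_used=1 → run A
t=2: queue=[A,H,C,B,D] q_used=2 → run A
t=3: queue=[A,H,C,B,D] q_used=3 → run A
t=4: queue=[H,C,B,D,A,E] q_used=0 → run H
t=5: queue=[H,C,B,D,A,E] q_used=1 → run H
t=6: queue=[H,C,B,D,A,E,F] q_used=2 → run H
t=7: queue=[C,B,D,A,E,F,G] q_used=0 → run C
t=8: queue=[C,B,D,A,E,F,G] q_used=1 → run C
t=9: queue=[B,D,A,E,F,G] q_used=0 → run B
t=10: queue=[B,D,A,E,F,G] q_used=1 → run B
t=11: queue=[B,D,A,E,F,G] q_used=2 → run B
t=12: queue=[B,D,A,E,F,G] q_used=3 → run B
t=13: queue=[D,A,E,F,G,B] q_used=0 → run D
t=14: queue=[D,A,E,F,G,B] q_used=1 → run D
t=15: queue=[D,A,E,F,G,B] q_used=2 → run D
t=16: queue=[D,A,E,F,G,B] q_used=3 → run D
t=17: queue=[A,E,F,G,B,D] q_used=0 → run A
t=18: queue=[E,F,G,B,D] q_used=0 → run E
t=19: queue=[E,F,G,B,D] q_used=1 → run E
t=20: queue=[F,G,B,D] q_used=0 → run F
t=21: queue=[F,G,B,D] q_used=1 → run F
t=22: queue=[F,G,B,D] q_used=2 → run F
t=23: queue=[F,G,B,D] q_used=3 → run F
t=24: queue=[G,B,D,F] q_used=0 → run G
t=25: queue=[G,B,D,F] q_used=1 → run G
t=26: queue=[G,B,D,F] q_used=2 → run G
t=27: queue=[G,B,D,F] q_used=3 → run G
t=28: queue=[B,D,F] q_used=0 → run B
t=29: queue=[B,D,F] q_used=1 → run B
t=30: queue=[D,F] q_used=0 → run D
t=31: queue=[D,F] q_used=1 → run D
t=32: queue=[F] q_used=0 → run F
t=33: queue=[F] q_used=1 → run F
t=34: queue=[F] q_used=2 → run F
t=35: queue=[F] q_used=3 → run F
t=36: (idle)
t=37: (idle)
t=38: (idle)
t=39: (idle)
t=40: (idle)
t=41: (idle)
t=42: (idle)

completion order = H, C, A, E, G, B, D, F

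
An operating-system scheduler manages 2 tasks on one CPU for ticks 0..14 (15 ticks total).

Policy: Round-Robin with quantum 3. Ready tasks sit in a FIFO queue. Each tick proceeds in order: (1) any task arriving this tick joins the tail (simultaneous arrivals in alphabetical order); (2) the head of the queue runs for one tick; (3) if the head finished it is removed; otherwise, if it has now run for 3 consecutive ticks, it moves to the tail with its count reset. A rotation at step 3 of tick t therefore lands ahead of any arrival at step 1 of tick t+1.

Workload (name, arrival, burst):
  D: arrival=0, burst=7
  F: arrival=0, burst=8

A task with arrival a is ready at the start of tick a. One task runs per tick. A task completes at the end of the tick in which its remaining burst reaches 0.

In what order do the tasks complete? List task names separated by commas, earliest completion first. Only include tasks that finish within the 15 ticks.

t=0: queue=[D,F] q_used=0 → run D
t=1: queue=[D,F] q_used=1 → run D
t=2: queue=[D,F] q_used=2 → run D
t=3: queue=[F,D] q_used=0 → run F
t=4: queue=[F,D] q_used=1 → run F
t=5: queue=[F,D] q_used=2 → run F
t=6: queue=[D,F] q_used=0 → run D
t=7: queue=[D,F] q_used=1 → run D
t=8: queue=[D,F] q_used=2 → run D
t=9: queue=[F,D] q_used=0 → run F
t=10: queue=[F,D] q_used=1 → run F
t=11: queue=[F,D] q_used=2 → run F
t=12: queue=[D,F] q_used=0 → run D
t=13: queue=[F] q_used=0 → run F
t=14: queue=[F] q_used=1 → run F

completion order = D, F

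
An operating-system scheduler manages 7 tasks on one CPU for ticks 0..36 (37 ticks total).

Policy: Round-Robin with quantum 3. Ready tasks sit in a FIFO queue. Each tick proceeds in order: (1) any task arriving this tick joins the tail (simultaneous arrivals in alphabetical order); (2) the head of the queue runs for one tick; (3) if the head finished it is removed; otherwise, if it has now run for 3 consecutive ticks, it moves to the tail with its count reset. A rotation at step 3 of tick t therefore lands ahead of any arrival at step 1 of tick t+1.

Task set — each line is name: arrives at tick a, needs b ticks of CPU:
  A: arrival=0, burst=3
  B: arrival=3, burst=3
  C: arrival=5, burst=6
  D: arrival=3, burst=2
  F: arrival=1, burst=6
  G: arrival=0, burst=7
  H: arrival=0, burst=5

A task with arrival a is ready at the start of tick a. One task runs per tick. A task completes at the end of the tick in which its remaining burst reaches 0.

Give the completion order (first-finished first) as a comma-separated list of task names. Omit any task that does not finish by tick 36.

completion order = A, B, D, H, F, C, G

t=0: queue=[A,G,H] q_used=0 → run A
t=1: queue=[A,G,H,F] q_used=1 → run A
t=2: queue=[A,G,H,F] q_used=2 → run A
t=3: queue=[G,H,F,B,D] q_used=0 → run G
t=4: queue=[G,H,F,B,D] q_used=1 → run G
t=5: queue=[G,H,F,B,D,C] q_used=2 → run G
t=6: queue=[H,F,B,D,C,G] q_used=0 → run H
t=7: queue=[H,F,B,D,C,G] q_used=1 → run H
t=8: queue=[H,F,B,D,C,G] q_used=2 → run H
t=9: queue=[F,B,D,C,G,H] q_used=0 → run F
t=10: queue=[F,B,D,C,G,H] q_used=1 → run F
t=11: queue=[F,B,D,C,G,H] q_used=2 → run F
t=12: queue=[B,D,C,G,H,F] q_used=0 → run B
t=13: queue=[B,D,C,G,H,F] q_used=1 → run B
t=14: queue=[B,D,C,G,H,F] q_used=2 → run B
t=15: queue=[D,C,G,H,F] q_used=0 → run D
t=16: queue=[D,C,G,H,F] q_used=1 → run D
t=17: queue=[C,G,H,F] q_used=0 → run C
t=18: queue=[C,G,H,F] q_used=1 → run C
t=19: queue=[C,G,H,F] q_used=2 → run C
t=20: queue=[G,H,F,C] q_used=0 → run G
t=21: queue=[G,H,F,C] q_used=1 → run G
t=22: queue=[G,H,F,C] q_used=2 → run G
t=23: queue=[H,F,C,G] q_used=0 → run H
t=24: queue=[H,F,C,G] q_used=1 → run H
t=25: queue=[F,C,G] q_used=0 → run F
t=26: queue=[F,C,G] q_used=1 → run F
t=27: queue=[F,C,G] q_used=2 → run F
t=28: queue=[C,G] q_used=0 → run C
t=29: queue=[C,G] q_used=1 → run C
t=30: queue=[C,G] q_used=2 → run C
t=31: queue=[G] q_used=0 → run G
t=32: (idle)
t=33: (idle)
t=34: (idle)
t=35: (idle)
t=36: (idle)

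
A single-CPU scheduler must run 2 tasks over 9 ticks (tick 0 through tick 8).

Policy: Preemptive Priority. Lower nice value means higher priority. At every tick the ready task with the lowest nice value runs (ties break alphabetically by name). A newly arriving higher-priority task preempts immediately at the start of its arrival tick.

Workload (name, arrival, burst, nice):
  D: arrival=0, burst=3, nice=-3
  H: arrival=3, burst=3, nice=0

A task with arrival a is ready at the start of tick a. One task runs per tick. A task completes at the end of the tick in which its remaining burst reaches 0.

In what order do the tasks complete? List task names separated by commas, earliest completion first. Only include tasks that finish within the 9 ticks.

t=0: ready={D} → run D
t=1: ready={D} → run D
t=2: ready={D} → run D
t=3: ready={H} → run H
t=4: ready={H} → run H
t=5: ready={H} → run H
t=6: (idle)
t=7: (idle)
t=8: (idle)

completion order = D, H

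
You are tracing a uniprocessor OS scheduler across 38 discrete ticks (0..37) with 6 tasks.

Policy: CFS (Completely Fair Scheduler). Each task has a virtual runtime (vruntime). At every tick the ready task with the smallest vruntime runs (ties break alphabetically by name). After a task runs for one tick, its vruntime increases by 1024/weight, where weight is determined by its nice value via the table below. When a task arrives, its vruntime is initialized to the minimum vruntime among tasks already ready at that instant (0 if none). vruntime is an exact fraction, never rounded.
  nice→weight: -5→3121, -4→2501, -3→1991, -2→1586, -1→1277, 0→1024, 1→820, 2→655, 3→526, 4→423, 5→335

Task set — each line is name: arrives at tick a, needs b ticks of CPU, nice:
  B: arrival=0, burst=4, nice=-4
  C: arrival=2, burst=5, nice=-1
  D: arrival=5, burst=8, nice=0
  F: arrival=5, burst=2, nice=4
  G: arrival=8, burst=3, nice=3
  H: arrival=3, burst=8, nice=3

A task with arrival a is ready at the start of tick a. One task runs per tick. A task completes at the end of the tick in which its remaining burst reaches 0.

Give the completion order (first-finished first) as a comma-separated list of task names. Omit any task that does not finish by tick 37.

t=0: vr[B=0] → run B
t=1: vr[B=1024/2501] → run B
t=2: vr[B=2048/2501 C=2048/2501] → run B
t=3: vr[B=3072/2501 C=2048/2501 H=2048/2501] → run C
t=4: vr[B=3072/2501 C=5176320/3193777 H=2048/2501] → run H
t=5: vr[B=3072/2501 C=5176320/3193777 D=3072/2501 F=3072/2501 H=1819136/657763] → run B
t=6: vr[C=5176320/3193777 D=3072/2501 F=3072/2501 H=1819136/657763] → run D
t=7: vr[C=5176320/3193777 D=5573/2501 F=3072/2501 H=1819136/657763] → run F
t=8: vr[C=5176320/3193777 D=5573/2501 F=3860480/1057923 G=5176320/3193777 H=1819136/657763] → run C
t=9: vr[C=7737344/3193777 D=5573/2501 F=3860480/1057923 G=5176320/3193777 H=1819136/657763] → run G
t=10: vr[C=7737344/3193777 D=5573/2501 F=3860480/1057923 G=2996585984/839963351 H=1819136/657763] → run D
t=11: vr[C=7737344/3193777 D=8074/2501 F=3860480/1057923 G=2996585984/839963351 H=1819136/657763] → run C
t=12: vr[C=10298368/3193777 D=8074/2501 F=3860480/1057923 G=2996585984/839963351 H=1819136/657763] → run H
t=13: vr[C=10298368/3193777 D=8074/2501 F=3860480/1057923 G=2996585984/839963351 H=3099648/657763] → run C
t=14: vr[C=12859392/3193777 D=8074/2501 F=3860480/1057923 G=2996585984/839963351 H=3099648/657763] → run D
t=15: vr[C=12859392/3193777 D=10575/2501 F=3860480/1057923 G=2996585984/839963351 H=3099648/657763] → run G
t=16: vr[C=12859392/3193777 D=10575/2501 F=3860480/1057923 G=4631799808/839963351 H=3099648/657763] → run F
t=17: vr[C=12859392/3193777 D=10575/2501 G=4631799808/839963351 H=3099648/657763] → run C
t=18: vr[D=10575/2501 G=4631799808/839963351 H=3099648/657763] → run D
t=19: vr[D=13076/2501 G=4631799808/839963351 H=3099648/657763] → run H
t=20: vr[D=13076/2501 G=4631799808/839963351 H=4380160/657763] → run D
t=21: vr[D=15577/2501 G=4631799808/839963351 H=4380160/657763] → run G
t=22: vr[D=15577/2501 H=4380160/657763] → run D
t=23: vr[D=18078/2501 H=4380160/657763] → run H
t=24: vr[D=18078/2501 H=5660672/657763] → run D
t=25: vr[D=20579/2501 H=5660672/657763] → run D
t=26: vr[H=5660672/657763] → run H
t=27: vr[H=6941184/657763] → run H
t=28: vr[H=8221696/657763] → run H
t=29: vr[H=9502208/657763] → run H
t=30: (idle)
t=31: (idle)
t=32: (idle)
t=33: (idle)
t=34: (idle)
t=35: (idle)
t=36: (idle)
t=37: (idle)

completion order = B, F, C, G, D, H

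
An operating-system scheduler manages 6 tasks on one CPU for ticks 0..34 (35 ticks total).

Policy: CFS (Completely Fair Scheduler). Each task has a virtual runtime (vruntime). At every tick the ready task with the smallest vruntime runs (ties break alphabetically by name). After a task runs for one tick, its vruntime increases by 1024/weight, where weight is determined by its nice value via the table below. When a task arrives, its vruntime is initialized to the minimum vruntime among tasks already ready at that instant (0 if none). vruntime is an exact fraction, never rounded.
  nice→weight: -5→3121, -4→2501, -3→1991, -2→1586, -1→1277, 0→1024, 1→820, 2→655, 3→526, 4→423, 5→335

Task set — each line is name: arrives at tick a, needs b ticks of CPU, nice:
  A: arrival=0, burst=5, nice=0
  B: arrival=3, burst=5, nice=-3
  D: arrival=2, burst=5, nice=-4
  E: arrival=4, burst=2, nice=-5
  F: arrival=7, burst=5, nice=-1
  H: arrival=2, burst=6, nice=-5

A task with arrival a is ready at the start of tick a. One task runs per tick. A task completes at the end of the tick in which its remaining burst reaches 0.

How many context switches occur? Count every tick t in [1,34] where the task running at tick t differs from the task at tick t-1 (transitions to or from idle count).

context switches = 25

t=0: vr[A=0] → run A
t=1: vr[A=1] → run A
t=2: vr[A=2 D=2 H=2] → run A
t=3: vr[A=3 B=2 D=2 H=2] → run B
t=4: vr[A=3 B=5006/1991 D=2 E=2 H=2] → run D
t=5: vr[A=3 B=5006/1991 D=6026/2501 E=2 H=2] → run E
t=6: vr[A=3 B=5006/1991 D=6026/2501 E=7266/3121 H=2] → run H
t=7: vr[A=3 B=5006/1991 D=6026/2501 E=7266/3121 F=7266/3121 H=7266/3121] → run E
t=8: vr[A=3 B=5006/1991 D=6026/2501 F=7266/3121 H=7266/3121] → run F
t=9: vr[A=3 B=5006/1991 D=6026/2501 F=12474586/3985517 H=7266/3121] → run H
t=10: vr[A=3 B=5006/1991 D=6026/2501 F=12474586/3985517 H=8290/3121] → run D
t=11: vr[A=3 B=5006/1991 D=7050/2501 F=12474586/3985517 H=8290/3121] → run B
t=12: vr[A=3 B=6030/1991 D=7050/2501 F=12474586/3985517 H=8290/3121] → run H
t=13: vr[A=3 B=6030/1991 D=7050/2501 F=12474586/3985517 H=9314/3121] → run D
t=14: vr[A=3 B=6030/1991 D=8074/2501 F=12474586/3985517 H=9314/3121] → run H
t=15: vr[A=3 B=6030/1991 D=8074/2501 F=12474586/3985517 H=10338/3121] → run A
t=16: vr[A=4 B=6030/1991 D=8074/2501 F=12474586/3985517 H=10338/3121] → run B
t=17: vr[A=4 B=7054/1991 D=8074/2501 F=12474586/3985517 H=10338/3121] → run F
t=18: vr[A=4 B=7054/1991 D=8074/2501 F=15670490/3985517 H=10338/3121] → run D
t=19: vr[A=4 B=7054/1991 D=9098/2501 F=15670490/3985517 H=10338/3121] → run H
t=20: vr[A=4 B=7054/1991 D=9098/2501 F=15670490/3985517 H=11362/3121] → run B
t=21: vr[A=4 B=8078/1991 D=9098/2501 F=15670490/3985517 H=11362/3121] → run D
t=22: vr[A=4 B=8078/1991 F=15670490/3985517 H=11362/3121] → run H
t=23: vr[A=4 B=8078/1991 F=15670490/3985517] → run F
t=24: vr[A=4 B=8078/1991 F=18866394/3985517] → run A
t=25: vr[B=8078/1991 F=18866394/3985517] → run B
t=26: vr[F=18866394/3985517] → run F
t=27: vr[F=22062298/3985517] → run F
t=28: (idle)
t=29: (idle)
t=30: (idle)
t=31: (idle)
t=32: (idle)
t=33: (idle)
t=34: (idle)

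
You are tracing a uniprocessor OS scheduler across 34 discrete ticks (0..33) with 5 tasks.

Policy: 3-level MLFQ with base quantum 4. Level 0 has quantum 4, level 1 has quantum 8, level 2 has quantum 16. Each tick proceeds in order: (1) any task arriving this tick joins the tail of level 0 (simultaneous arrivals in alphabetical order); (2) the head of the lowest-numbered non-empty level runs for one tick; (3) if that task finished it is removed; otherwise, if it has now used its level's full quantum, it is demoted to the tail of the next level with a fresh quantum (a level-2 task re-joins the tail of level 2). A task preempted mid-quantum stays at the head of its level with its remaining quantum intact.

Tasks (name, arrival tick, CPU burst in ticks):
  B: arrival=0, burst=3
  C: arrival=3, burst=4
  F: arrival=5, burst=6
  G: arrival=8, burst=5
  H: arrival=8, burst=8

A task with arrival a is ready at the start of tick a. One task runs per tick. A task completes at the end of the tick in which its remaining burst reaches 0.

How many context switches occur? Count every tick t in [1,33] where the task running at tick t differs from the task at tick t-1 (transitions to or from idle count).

t=0: L0/L1/L2 = B/-/- → run B
t=1: L0/L1/L2 = B/-/- → run B
t=2: L0/L1/L2 = B/-/- → run B
t=3: L0/L1/L2 = C/-/- → run C
t=4: L0/L1/L2 = C/-/- → run C
t=5: L0/L1/L2 = CF/-/- → run C
t=6: L0/L1/L2 = CF/-/- → run C
t=7: L0/L1/L2 = F/-/- → run F
t=8: L0/L1/L2 = FGH/-/- → run F
t=9: L0/L1/L2 = FGH/-/- → run F
t=10: L0/L1/L2 = FGH/-/- → run F
t=11: L0/L1/L2 = GH/F/- → run G
t=12: L0/L1/L2 = GH/F/- → run G
t=13: L0/L1/L2 = GH/F/- → run G
t=14: L0/L1/L2 = GH/F/- → run G
t=15: L0/L1/L2 = H/FG/- → run H
t=16: L0/L1/L2 = H/FG/- → run H
t=17: L0/L1/L2 = H/FG/- → run H
t=18: L0/L1/L2 = H/FG/- → run H
t=19: L0/L1/L2 = -/FGH/- → run F
t=20: L0/L1/L2 = -/FGH/- → run F
t=21: L0/L1/L2 = -/GH/- → run G
t=22: L0/L1/L2 = -/H/- → run H
t=23: L0/L1/L2 = -/H/- → run H
t=24: L0/L1/L2 = -/H/- → run H
t=25: L0/L1/L2 = -/H/- → run H
t=26: (idle)
t=27: (idle)
t=28: (idle)
t=29: (idle)
t=30: (idle)
t=31: (idle)
t=32: (idle)
t=33: (idle)

context switches = 8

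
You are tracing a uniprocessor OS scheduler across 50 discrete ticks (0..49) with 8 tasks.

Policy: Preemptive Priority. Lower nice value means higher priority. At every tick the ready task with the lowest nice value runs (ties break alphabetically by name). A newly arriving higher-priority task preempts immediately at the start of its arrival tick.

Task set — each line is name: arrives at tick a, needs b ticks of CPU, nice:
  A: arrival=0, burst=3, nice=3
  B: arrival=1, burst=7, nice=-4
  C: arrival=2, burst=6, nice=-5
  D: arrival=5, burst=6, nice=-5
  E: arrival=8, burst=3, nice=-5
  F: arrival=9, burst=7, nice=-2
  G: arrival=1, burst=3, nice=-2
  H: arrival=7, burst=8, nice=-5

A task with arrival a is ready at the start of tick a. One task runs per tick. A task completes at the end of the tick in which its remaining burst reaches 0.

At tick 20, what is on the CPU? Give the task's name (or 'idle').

running at tick 20 = H

t=0: ready={A} → run A
t=1: ready={A,B,G} → run B
t=2: ready={A,B,C,G} → run C
t=3: ready={A,B,C,G} → run C
t=4: ready={A,B,C,G} → run C
t=5: ready={A,B,C,D,G} → run C
t=6: ready={A,B,C,D,G} → run C
t=7: ready={A,B,C,D,G,H} → run C
t=8: ready={A,B,D,E,G,H} → run D
t=9: ready={A,B,D,E,F,G,H} → run D
t=10: ready={A,B,D,E,F,G,H} → run D
t=11: ready={A,B,D,E,F,G,H} → run D
t=12: ready={A,B,D,E,F,G,H} → run D
t=13: ready={A,B,D,E,F,G,H} → run D
t=14: ready={A,B,E,F,G,H} → run E
t=15: ready={A,B,E,F,G,H} → run E
t=16: ready={A,B,E,F,G,H} → run E
t=17: ready={A,B,F,G,H} → run H
t=18: ready={A,B,F,G,H} → run H
t=19: ready={A,B,F,G,H} → run H
t=20: ready={A,B,F,G,H} → run H
t=21: ready={A,B,F,G,H} → run H
t=22: ready={A,B,F,G,H} → run H
t=23: ready={A,B,F,G,H} → run H
t=24: ready={A,B,F,G,H} → run H
t=25: ready={A,B,F,G} → run B
t=26: ready={A,B,F,G} → run B
t=27: ready={A,B,F,G} → run B
t=28: ready={A,B,F,G} → run B
t=29: ready={A,B,F,G} → run B
t=30: ready={A,B,F,G} → run B
t=31: ready={A,F,G} → run F
t=32: ready={A,F,G} → run F
t=33: ready={A,F,G} → run F
t=34: ready={A,F,G} → run F
t=35: ready={A,F,G} → run F
t=36: ready={A,F,G} → run F
t=37: ready={A,F,G} → run F
t=38: ready={A,G} → run G
t=39: ready={A,G} → run G
t=40: ready={A,G} → run G
t=41: ready={A} → run A
t=42: ready={A} → run A
t=43: (idle)
t=44: (idle)
t=45: (idle)
t=46: (idle)
t=47: (idle)
t=48: (idle)
t=49: (idle)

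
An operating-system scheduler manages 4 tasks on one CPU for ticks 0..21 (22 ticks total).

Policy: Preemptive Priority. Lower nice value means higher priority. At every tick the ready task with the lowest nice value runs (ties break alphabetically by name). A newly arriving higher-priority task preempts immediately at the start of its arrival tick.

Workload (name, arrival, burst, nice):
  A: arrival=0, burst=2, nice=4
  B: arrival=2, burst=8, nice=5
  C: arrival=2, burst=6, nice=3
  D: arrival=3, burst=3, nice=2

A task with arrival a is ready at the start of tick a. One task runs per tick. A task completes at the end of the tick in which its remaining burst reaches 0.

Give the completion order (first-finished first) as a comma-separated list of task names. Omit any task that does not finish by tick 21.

t=0: ready={A} → run A
t=1: ready={A} → run A
t=2: ready={B,C} → run C
t=3: ready={B,C,D} → run D
t=4: ready={B,C,D} → run D
t=5: ready={B,C,D} → run D
t=6: ready={B,C} → run C
t=7: ready={B,C} → run C
t=8: ready={B,C} → run C
t=9: ready={B,C} → run C
t=10: ready={B,C} → run C
t=11: ready={B} → run B
t=12: ready={B} → run B
t=13: ready={B} → run B
t=14: ready={B} → run B
t=15: ready={B} → run B
t=16: ready={B} → run B
t=17: ready={B} → run B
t=18: ready={B} → run B
t=19: (idle)
t=20: (idle)
t=21: (idle)

completion order = A, D, C, B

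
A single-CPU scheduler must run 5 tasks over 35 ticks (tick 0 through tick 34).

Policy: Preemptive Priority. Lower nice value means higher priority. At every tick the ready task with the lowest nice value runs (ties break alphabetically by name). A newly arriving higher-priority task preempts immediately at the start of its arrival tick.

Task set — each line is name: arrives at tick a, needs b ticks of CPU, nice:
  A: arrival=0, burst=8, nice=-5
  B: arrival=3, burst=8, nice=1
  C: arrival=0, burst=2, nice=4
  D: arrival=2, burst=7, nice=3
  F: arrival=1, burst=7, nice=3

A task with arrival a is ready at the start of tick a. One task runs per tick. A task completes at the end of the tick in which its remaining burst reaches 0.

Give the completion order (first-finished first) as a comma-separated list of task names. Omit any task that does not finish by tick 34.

t=0: ready={A,C} → run A
t=1: ready={A,C,F} → run A
t=2: ready={A,C,D,F} → run A
t=3: ready={A,B,C,D,F} → run A
t=4: ready={A,B,C,D,F} → run A
t=5: ready={A,B,C,D,F} → run A
t=6: ready={A,B,C,D,F} → run A
t=7: ready={A,B,C,D,F} → run A
t=8: ready={B,C,D,F} → run B
t=9: ready={B,C,D,F} → run B
t=10: ready={B,C,D,F} → run B
t=11: ready={B,C,D,F} → run B
t=12: ready={B,C,D,F} → run B
t=13: ready={B,C,D,F} → run B
t=14: ready={B,C,D,F} → run B
t=15: ready={B,C,D,F} → run B
t=16: ready={C,D,F} → run D
t=17: ready={C,D,F} → run D
t=18: ready={C,D,F} → run D
t=19: ready={C,D,F} → run D
t=20: ready={C,D,F} → run D
t=21: ready={C,D,F} → run D
t=22: ready={C,D,F} → run D
t=23: ready={C,F} → run F
t=24: ready={C,F} → run F
t=25: ready={C,F} → run F
t=26: ready={C,F} → run F
t=27: ready={C,F} → run F
t=28: ready={C,F} → run F
t=29: ready={C,F} → run F
t=30: ready={C} → run C
t=31: ready={C} → run C
t=32: (idle)
t=33: (idle)
t=34: (idle)

completion order = A, B, D, F, C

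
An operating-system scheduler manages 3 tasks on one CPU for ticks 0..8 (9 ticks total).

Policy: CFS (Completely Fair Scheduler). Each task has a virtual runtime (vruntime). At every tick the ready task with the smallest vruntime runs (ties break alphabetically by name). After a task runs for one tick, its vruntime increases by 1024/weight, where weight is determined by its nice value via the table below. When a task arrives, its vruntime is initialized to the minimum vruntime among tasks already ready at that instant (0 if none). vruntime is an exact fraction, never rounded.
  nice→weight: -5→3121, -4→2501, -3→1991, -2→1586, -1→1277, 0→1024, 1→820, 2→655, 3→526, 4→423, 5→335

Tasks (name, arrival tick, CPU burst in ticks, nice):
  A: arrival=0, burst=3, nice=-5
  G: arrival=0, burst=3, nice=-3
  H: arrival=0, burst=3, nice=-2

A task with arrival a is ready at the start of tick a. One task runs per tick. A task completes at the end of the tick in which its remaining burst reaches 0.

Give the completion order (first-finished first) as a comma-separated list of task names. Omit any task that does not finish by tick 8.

completion order = A, G, H

t=0: vr[A=0 G=0 H=0] → run A
t=1: vr[A=1024/3121 G=0 H=0] → run G
t=2: vr[A=1024/3121 G=1024/1991 H=0] → run H
t=3: vr[A=1024/3121 G=1024/1991 H=512/793] → run A
t=4: vr[A=2048/3121 G=1024/1991 H=512/793] → run G
t=5: vr[A=2048/3121 G=2048/1991 H=512/793] → run H
t=6: vr[A=2048/3121 G=2048/1991 H=1024/793] → run A
t=7: vr[G=2048/1991 H=1024/793] → run G
t=8: vr[H=1024/793] → run H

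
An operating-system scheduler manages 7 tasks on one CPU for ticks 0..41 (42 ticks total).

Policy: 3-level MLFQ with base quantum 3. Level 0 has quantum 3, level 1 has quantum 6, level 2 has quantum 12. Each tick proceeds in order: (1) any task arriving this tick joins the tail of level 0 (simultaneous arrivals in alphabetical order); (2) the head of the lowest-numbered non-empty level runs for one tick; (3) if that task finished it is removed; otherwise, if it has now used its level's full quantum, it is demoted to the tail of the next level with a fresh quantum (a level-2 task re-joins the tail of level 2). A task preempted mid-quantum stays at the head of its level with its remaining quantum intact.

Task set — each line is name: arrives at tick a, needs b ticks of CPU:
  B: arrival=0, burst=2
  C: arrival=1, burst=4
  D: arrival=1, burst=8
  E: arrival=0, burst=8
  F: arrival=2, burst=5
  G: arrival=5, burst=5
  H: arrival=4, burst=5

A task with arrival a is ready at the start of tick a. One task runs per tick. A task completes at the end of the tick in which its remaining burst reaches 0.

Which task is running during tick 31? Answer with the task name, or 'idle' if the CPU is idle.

running at tick 31 = F

t=0: L0/L1/L2 = BE/-/- → run B
t=1: L0/L1/L2 = BECD/-/- → run B
t=2: L0/L1/L2 = ECDF/-/- → run E
t=3: L0/L1/L2 = ECDF/-/- → run E
t=4: L0/L1/L2 = ECDFH/-/- → run E
t=5: L0/L1/L2 = CDFHG/E/- → run C
t=6: L0/L1/L2 = CDFHG/E/- → run C
t=7: L0/L1/L2 = CDFHG/E/- → run C
t=8: L0/L1/L2 = DFHG/EC/- → run D
t=9: L0/L1/L2 = DFHG/EC/- → run D
t=10: L0/L1/L2 = DFHG/EC/- → run D
t=11: L0/L1/L2 = FHG/ECD/- → run F
t=12: L0/L1/L2 = FHG/ECD/- → run F
t=13: L0/L1/L2 = FHG/ECD/- → run F
t=14: L0/L1/L2 = HG/ECDF/- → run H
t=15: L0/L1/L2 = HG/ECDF/- → run H
t=16: L0/L1/L2 = HG/ECDF/- → run H
t=17: L0/L1/L2 = G/ECDFH/- → run G
t=18: L0/L1/L2 = G/ECDFH/- → run G
t=19: L0/L1/L2 = G/ECDFH/- → run G
t=20: L0/L1/L2 = -/ECDFHG/- → run E
t=21: L0/L1/L2 = -/ECDFHG/- → run E
t=22: L0/L1/L2 = -/ECDFHG/- → run E
t=23: L0/L1/L2 = -/ECDFHG/- → run E
t=24: L0/L1/L2 = -/ECDFHG/- → run E
t=25: L0/L1/L2 = -/CDFHG/- → run C
t=26: L0/L1/L2 = -/DFHG/- → run D
t=27: L0/L1/L2 = -/DFHG/- → run D
t=28: L0/L1/L2 = -/DFHG/- → run D
t=29: L0/L1/L2 = -/DFHG/- → run D
t=30: L0/L1/L2 = -/DFHG/- → run D
t=31: L0/L1/L2 = -/FHG/- → run F
t=32: L0/L1/L2 = -/FHG/- → run F
t=33: L0/L1/L2 = -/HG/- → run H
t=34: L0/L1/L2 = -/HG/- → run H
t=35: L0/L1/L2 = -/G/- → run G
t=36: L0/L1/L2 = -/G/- → run G
t=37: (idle)
t=38: (idle)
t=39: (idle)
t=40: (idle)
t=41: (idle)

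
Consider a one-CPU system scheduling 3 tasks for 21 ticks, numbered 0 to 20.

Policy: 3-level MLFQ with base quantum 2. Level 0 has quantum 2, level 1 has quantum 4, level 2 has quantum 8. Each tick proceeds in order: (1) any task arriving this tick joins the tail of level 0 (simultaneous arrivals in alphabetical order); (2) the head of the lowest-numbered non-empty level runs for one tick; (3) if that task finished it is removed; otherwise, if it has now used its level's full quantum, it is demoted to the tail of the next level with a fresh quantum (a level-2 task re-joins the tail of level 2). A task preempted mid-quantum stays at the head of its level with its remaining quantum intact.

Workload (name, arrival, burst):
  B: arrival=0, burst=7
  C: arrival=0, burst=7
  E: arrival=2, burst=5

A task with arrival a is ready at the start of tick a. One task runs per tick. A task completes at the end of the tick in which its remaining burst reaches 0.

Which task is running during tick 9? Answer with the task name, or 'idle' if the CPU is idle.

t=0: L0/L1/L2 = BC/-/- → run B
t=1: L0/L1/L2 = BC/-/- → run B
t=2: L0/L1/L2 = CE/B/- → run C
t=3: L0/L1/L2 = CE/B/- → run C
t=4: L0/L1/L2 = E/BC/- → run E
t=5: L0/L1/L2 = E/BC/- → run E
t=6: L0/L1/L2 = -/BCE/- → run B
t=7: L0/L1/L2 = -/BCE/- → run B
t=8: L0/L1/L2 = -/BCE/- → run B
t=9: L0/L1/L2 = -/BCE/- → run B
t=10: L0/L1/L2 = -/CE/B → run C
t=11: L0/L1/L2 = -/CE/B → run C
t=12: L0/L1/L2 = -/CE/B → run C
t=13: L0/L1/L2 = -/CE/B → run C
t=14: L0/L1/L2 = -/E/BC → run E
t=15: L0/L1/L2 = -/E/BC → run E
t=16: L0/L1/L2 = -/E/BC → run E
t=17: L0/L1/L2 = -/-/BC → run B
t=18: L0/L1/L2 = -/-/C → run C
t=19: (idle)
t=20: (idle)

running at tick 9 = B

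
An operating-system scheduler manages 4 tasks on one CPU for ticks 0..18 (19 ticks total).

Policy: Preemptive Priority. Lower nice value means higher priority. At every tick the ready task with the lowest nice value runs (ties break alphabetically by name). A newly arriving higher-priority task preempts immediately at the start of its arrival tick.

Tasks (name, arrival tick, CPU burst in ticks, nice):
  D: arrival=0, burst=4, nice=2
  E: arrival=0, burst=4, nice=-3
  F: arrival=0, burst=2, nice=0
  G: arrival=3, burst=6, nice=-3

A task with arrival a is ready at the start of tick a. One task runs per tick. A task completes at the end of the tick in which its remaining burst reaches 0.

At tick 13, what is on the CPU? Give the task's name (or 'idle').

running at tick 13 = D

t=0: ready={D,E,F} → run E
t=1: ready={D,E,F} → run E
t=2: ready={D,E,F} → run E
t=3: ready={D,E,F,G} → run E
t=4: ready={D,F,G} → run G
t=5: ready={D,F,G} → run G
t=6: ready={D,F,G} → run G
t=7: ready={D,F,G} → run G
t=8: ready={D,F,G} → run G
t=9: ready={D,F,G} → run G
t=10: ready={D,F} → run F
t=11: ready={D,F} → run F
t=12: ready={D} → run D
t=13: ready={D} → run D
t=14: ready={D} → run D
t=15: ready={D} → run D
t=16: (idle)
t=17: (idle)
t=18: (idle)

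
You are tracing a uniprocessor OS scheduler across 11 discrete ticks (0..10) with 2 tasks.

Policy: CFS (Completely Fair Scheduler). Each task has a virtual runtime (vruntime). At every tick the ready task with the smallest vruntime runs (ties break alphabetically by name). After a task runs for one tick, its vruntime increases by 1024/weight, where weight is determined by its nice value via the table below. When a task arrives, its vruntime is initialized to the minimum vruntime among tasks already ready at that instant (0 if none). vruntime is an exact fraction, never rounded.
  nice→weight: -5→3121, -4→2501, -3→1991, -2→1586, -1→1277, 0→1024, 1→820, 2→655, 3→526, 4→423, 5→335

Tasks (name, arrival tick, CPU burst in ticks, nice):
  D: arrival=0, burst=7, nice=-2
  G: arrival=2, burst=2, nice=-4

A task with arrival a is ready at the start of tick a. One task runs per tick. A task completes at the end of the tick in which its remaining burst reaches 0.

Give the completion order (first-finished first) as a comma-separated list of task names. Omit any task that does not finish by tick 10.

t=0: vr[D=0] → run D
t=1: vr[D=512/793] → run D
t=2: vr[D=1024/793 G=1024/793] → run D
t=3: vr[D=1536/793 G=1024/793] → run G
t=4: vr[D=1536/793 G=55296/32513] → run G
t=5: vr[D=1536/793] → run D
t=6: vr[D=2048/793] → run D
t=7: vr[D=2560/793] → run D
t=8: vr[D=3072/793] → run D
t=9: (idle)
t=10: (idle)

completion order = G, D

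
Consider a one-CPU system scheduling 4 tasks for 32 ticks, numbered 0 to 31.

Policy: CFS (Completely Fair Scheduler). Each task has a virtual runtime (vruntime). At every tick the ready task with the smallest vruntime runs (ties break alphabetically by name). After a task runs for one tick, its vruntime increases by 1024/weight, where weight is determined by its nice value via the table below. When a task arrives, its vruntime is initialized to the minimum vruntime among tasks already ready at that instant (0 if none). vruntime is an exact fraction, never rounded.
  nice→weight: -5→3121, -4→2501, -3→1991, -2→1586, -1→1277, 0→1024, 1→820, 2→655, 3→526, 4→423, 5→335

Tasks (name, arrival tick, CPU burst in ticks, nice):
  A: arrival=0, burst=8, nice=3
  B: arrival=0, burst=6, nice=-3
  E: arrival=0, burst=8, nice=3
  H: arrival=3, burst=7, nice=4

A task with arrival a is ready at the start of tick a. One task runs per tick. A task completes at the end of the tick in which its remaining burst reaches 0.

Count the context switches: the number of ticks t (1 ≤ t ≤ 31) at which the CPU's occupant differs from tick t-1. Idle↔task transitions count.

t=0: vr[A=0 B=0 E=0] → run A
t=1: vr[A=512/263 B=0 E=0] → run B
t=2: vr[A=512/263 B=1024/1991 E=0] → run E
t=3: vr[A=512/263 B=1024/1991 E=512/263 H=1024/1991] → run B
t=4: vr[A=512/263 B=2048/1991 E=512/263 H=1024/1991] → run H
t=5: vr[A=512/263 B=2048/1991 E=512/263 H=2471936/842193] → run B
t=6: vr[A=512/263 B=3072/1991 E=512/263 H=2471936/842193] → run B
t=7: vr[A=512/263 B=4096/1991 E=512/263 H=2471936/842193] → run A
t=8: vr[A=1024/263 B=4096/1991 E=512/263 H=2471936/842193] → run E
t=9: vr[A=1024/263 B=4096/1991 E=1024/263 H=2471936/842193] → run B
t=10: vr[A=1024/263 B=5120/1991 E=1024/263 H=2471936/842193] → run B
t=11: vr[A=1024/263 E=1024/263 H=2471936/842193] → run H
t=12: vr[A=1024/263 E=1024/263 H=4510720/842193] → run A
t=13: vr[A=1536/263 E=1024/263 H=4510720/842193] → run E
t=14: vr[A=1536/263 E=1536/263 H=4510720/842193] → run H
t=15: vr[A=1536/263 E=1536/263 H=2183168/280731] → run A
t=16: vr[A=2048/263 E=1536/263 H=2183168/280731] → run E
t=17: vr[A=2048/263 E=2048/263 H=2183168/280731] → run H
t=18: vr[A=2048/263 E=2048/263 H=8588288/842193] → run A
t=19: vr[A=2560/263 E=2048/263 H=8588288/842193] → run E
t=20: vr[A=2560/263 E=2560/263 H=8588288/842193] → run A
t=21: vr[A=3072/263 E=2560/263 H=8588288/842193] → run E
t=22: vr[A=3072/263 E=3072/263 H=8588288/842193] → run H
t=23: vr[A=3072/263 E=3072/263 H=10627072/842193] → run A
t=24: vr[A=3584/263 E=3072/263 H=10627072/842193] → run E
t=25: vr[A=3584/263 E=3584/263 H=10627072/842193] → run H
t=26: vr[A=3584/263 E=3584/263 H=4221952/280731] → run A
t=27: vr[E=3584/263 H=4221952/280731] → run E
t=28: vr[H=4221952/280731] → run H
t=29: (idle)
t=30: (idle)
t=31: (idle)

context switches = 27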